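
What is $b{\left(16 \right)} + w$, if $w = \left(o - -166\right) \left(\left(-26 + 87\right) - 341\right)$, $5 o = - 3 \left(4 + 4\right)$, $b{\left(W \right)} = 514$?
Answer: $-44622$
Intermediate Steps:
$o = - \frac{24}{5}$ ($o = \frac{\left(-3\right) \left(4 + 4\right)}{5} = \frac{\left(-3\right) 8}{5} = \frac{1}{5} \left(-24\right) = - \frac{24}{5} \approx -4.8$)
$w = -45136$ ($w = \left(- \frac{24}{5} - -166\right) \left(\left(-26 + 87\right) - 341\right) = \left(- \frac{24}{5} + 166\right) \left(61 - 341\right) = \frac{806}{5} \left(-280\right) = -45136$)
$b{\left(16 \right)} + w = 514 - 45136 = -44622$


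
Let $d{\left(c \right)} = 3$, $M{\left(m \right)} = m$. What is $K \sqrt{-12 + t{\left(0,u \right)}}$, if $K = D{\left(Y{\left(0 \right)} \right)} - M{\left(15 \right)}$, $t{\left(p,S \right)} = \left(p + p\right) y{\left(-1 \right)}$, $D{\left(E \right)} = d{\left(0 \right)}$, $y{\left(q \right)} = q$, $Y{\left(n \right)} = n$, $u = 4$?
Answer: $- 24 i \sqrt{3} \approx - 41.569 i$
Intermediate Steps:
$D{\left(E \right)} = 3$
$t{\left(p,S \right)} = - 2 p$ ($t{\left(p,S \right)} = \left(p + p\right) \left(-1\right) = 2 p \left(-1\right) = - 2 p$)
$K = -12$ ($K = 3 - 15 = -12$)
$K \sqrt{-12 + t{\left(0,u \right)}} = - 12 \sqrt{-12 - 0} = - 12 \sqrt{-12 + 0} = - 12 \sqrt{-12} = - 12 \cdot 2 i \sqrt{3} = - 24 i \sqrt{3}$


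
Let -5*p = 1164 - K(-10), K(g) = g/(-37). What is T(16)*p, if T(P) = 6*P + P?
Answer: -4822496/185 ≈ -26068.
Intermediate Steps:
T(P) = 7*P
K(g) = -g/37 (K(g) = g*(-1/37) = -g/37)
p = -43058/185 (p = -(1164 - (-1)*(-10)/37)/5 = -(1164 - 1*10/37)/5 = -(1164 - 10/37)/5 = -⅕*43058/37 = -43058/185 ≈ -232.75)
T(16)*p = (7*16)*(-43058/185) = 112*(-43058/185) = -4822496/185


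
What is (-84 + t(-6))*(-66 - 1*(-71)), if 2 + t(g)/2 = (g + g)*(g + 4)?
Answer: -200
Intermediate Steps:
t(g) = -4 + 4*g*(4 + g) (t(g) = -4 + 2*((g + g)*(g + 4)) = -4 + 2*((2*g)*(4 + g)) = -4 + 2*(2*g*(4 + g)) = -4 + 4*g*(4 + g))
(-84 + t(-6))*(-66 - 1*(-71)) = (-84 + (-4 + 4*(-6)**2 + 16*(-6)))*(-66 - 1*(-71)) = (-84 + (-4 + 4*36 - 96))*(-66 + 71) = (-84 + (-4 + 144 - 96))*5 = (-84 + 44)*5 = -40*5 = -200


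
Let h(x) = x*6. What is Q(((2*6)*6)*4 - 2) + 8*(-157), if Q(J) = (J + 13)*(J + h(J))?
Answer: 597342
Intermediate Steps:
h(x) = 6*x
Q(J) = 7*J*(13 + J) (Q(J) = (J + 13)*(J + 6*J) = (13 + J)*(7*J) = 7*J*(13 + J))
Q(((2*6)*6)*4 - 2) + 8*(-157) = 7*(((2*6)*6)*4 - 2)*(13 + (((2*6)*6)*4 - 2)) + 8*(-157) = 7*((12*6)*4 - 2)*(13 + ((12*6)*4 - 2)) - 1256 = 7*(72*4 - 2)*(13 + (72*4 - 2)) - 1256 = 7*(288 - 2)*(13 + (288 - 2)) - 1256 = 7*286*(13 + 286) - 1256 = 7*286*299 - 1256 = 598598 - 1256 = 597342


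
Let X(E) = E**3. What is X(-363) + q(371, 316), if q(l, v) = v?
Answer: -47831831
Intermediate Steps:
X(-363) + q(371, 316) = (-363)**3 + 316 = -47832147 + 316 = -47831831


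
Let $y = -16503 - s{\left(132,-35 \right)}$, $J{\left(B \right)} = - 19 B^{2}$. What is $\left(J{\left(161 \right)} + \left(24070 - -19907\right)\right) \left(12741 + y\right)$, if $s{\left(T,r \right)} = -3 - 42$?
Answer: $1667156274$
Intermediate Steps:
$s{\left(T,r \right)} = -45$ ($s{\left(T,r \right)} = -3 - 42 = -45$)
$y = -16458$ ($y = -16503 - -45 = -16503 + 45 = -16458$)
$\left(J{\left(161 \right)} + \left(24070 - -19907\right)\right) \left(12741 + y\right) = \left(- 19 \cdot 161^{2} + \left(24070 - -19907\right)\right) \left(12741 - 16458\right) = \left(\left(-19\right) 25921 + \left(24070 + 19907\right)\right) \left(-3717\right) = \left(-492499 + 43977\right) \left(-3717\right) = \left(-448522\right) \left(-3717\right) = 1667156274$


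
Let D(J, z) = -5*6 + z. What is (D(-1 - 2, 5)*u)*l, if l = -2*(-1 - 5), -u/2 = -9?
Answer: -5400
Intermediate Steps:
D(J, z) = -30 + z
u = 18 (u = -2*(-9) = 18)
l = 12 (l = -2*(-6) = 12)
(D(-1 - 2, 5)*u)*l = ((-30 + 5)*18)*12 = -25*18*12 = -450*12 = -5400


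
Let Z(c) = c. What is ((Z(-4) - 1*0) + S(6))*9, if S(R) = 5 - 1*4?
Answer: -27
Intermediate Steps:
S(R) = 1 (S(R) = 5 - 4 = 1)
((Z(-4) - 1*0) + S(6))*9 = ((-4 - 1*0) + 1)*9 = ((-4 + 0) + 1)*9 = (-4 + 1)*9 = -3*9 = -27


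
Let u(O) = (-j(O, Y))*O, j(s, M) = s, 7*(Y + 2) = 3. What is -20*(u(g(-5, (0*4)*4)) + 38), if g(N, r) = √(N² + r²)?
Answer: -260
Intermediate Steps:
Y = -11/7 (Y = -2 + (⅐)*3 = -2 + 3/7 = -11/7 ≈ -1.5714)
u(O) = -O² (u(O) = (-O)*O = -O²)
-20*(u(g(-5, (0*4)*4)) + 38) = -20*(-(√((-5)² + ((0*4)*4)²))² + 38) = -20*(-(√(25 + (0*4)²))² + 38) = -20*(-(√(25 + 0²))² + 38) = -20*(-(√(25 + 0))² + 38) = -20*(-(√25)² + 38) = -20*(-1*5² + 38) = -20*(-1*25 + 38) = -20*(-25 + 38) = -20*13 = -260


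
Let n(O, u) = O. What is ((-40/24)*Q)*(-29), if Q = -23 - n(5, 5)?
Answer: -4060/3 ≈ -1353.3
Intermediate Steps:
Q = -28 (Q = -23 - 1*5 = -23 - 5 = -28)
((-40/24)*Q)*(-29) = (-40/24*(-28))*(-29) = (-40*1/24*(-28))*(-29) = -5/3*(-28)*(-29) = (140/3)*(-29) = -4060/3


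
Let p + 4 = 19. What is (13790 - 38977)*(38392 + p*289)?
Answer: -1076164949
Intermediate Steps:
p = 15 (p = -4 + 19 = 15)
(13790 - 38977)*(38392 + p*289) = (13790 - 38977)*(38392 + 15*289) = -25187*(38392 + 4335) = -25187*42727 = -1076164949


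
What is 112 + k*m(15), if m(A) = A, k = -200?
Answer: -2888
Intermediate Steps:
112 + k*m(15) = 112 - 200*15 = 112 - 3000 = -2888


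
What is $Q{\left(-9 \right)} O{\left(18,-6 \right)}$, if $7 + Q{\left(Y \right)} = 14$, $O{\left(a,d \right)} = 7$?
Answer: $49$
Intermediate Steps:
$Q{\left(Y \right)} = 7$ ($Q{\left(Y \right)} = -7 + 14 = 7$)
$Q{\left(-9 \right)} O{\left(18,-6 \right)} = 7 \cdot 7 = 49$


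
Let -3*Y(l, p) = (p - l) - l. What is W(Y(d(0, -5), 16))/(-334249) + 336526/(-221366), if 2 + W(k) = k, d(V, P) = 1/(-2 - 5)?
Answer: -393686420893/258969774469 ≈ -1.5202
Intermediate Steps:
d(V, P) = -⅐ (d(V, P) = 1/(-7) = -⅐)
Y(l, p) = -p/3 + 2*l/3 (Y(l, p) = -((p - l) - l)/3 = -(p - 2*l)/3 = -p/3 + 2*l/3)
W(k) = -2 + k
W(Y(d(0, -5), 16))/(-334249) + 336526/(-221366) = (-2 + (-⅓*16 + (⅔)*(-⅐)))/(-334249) + 336526/(-221366) = (-2 + (-16/3 - 2/21))*(-1/334249) + 336526*(-1/221366) = (-2 - 38/7)*(-1/334249) - 168263/110683 = -52/7*(-1/334249) - 168263/110683 = 52/2339743 - 168263/110683 = -393686420893/258969774469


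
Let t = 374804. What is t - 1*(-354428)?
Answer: 729232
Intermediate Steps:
t - 1*(-354428) = 374804 - 1*(-354428) = 374804 + 354428 = 729232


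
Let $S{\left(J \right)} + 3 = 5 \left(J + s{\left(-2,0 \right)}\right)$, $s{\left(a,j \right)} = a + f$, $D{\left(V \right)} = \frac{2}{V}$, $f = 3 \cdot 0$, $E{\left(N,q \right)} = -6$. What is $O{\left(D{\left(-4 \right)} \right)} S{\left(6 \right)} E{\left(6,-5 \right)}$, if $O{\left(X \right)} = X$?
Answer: $51$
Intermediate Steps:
$f = 0$
$s{\left(a,j \right)} = a$ ($s{\left(a,j \right)} = a + 0 = a$)
$S{\left(J \right)} = -13 + 5 J$ ($S{\left(J \right)} = -3 + 5 \left(J - 2\right) = -3 + 5 \left(-2 + J\right) = -3 + \left(-10 + 5 J\right) = -13 + 5 J$)
$O{\left(D{\left(-4 \right)} \right)} S{\left(6 \right)} E{\left(6,-5 \right)} = \frac{2}{-4} \left(-13 + 5 \cdot 6\right) \left(-6\right) = 2 \left(- \frac{1}{4}\right) \left(-13 + 30\right) \left(-6\right) = \left(- \frac{1}{2}\right) 17 \left(-6\right) = \left(- \frac{17}{2}\right) \left(-6\right) = 51$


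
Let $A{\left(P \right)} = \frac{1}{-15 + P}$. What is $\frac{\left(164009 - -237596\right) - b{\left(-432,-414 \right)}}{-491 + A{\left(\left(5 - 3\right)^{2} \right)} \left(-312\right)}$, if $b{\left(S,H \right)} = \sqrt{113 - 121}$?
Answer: $- \frac{4417655}{5089} + \frac{22 i \sqrt{2}}{5089} \approx -868.08 + 0.0061137 i$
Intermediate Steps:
$b{\left(S,H \right)} = 2 i \sqrt{2}$ ($b{\left(S,H \right)} = \sqrt{-8} = 2 i \sqrt{2}$)
$\frac{\left(164009 - -237596\right) - b{\left(-432,-414 \right)}}{-491 + A{\left(\left(5 - 3\right)^{2} \right)} \left(-312\right)} = \frac{\left(164009 - -237596\right) - 2 i \sqrt{2}}{-491 + \frac{1}{-15 + \left(5 - 3\right)^{2}} \left(-312\right)} = \frac{\left(164009 + 237596\right) - 2 i \sqrt{2}}{-491 + \frac{1}{-15 + 2^{2}} \left(-312\right)} = \frac{401605 - 2 i \sqrt{2}}{-491 + \frac{1}{-15 + 4} \left(-312\right)} = \frac{401605 - 2 i \sqrt{2}}{-491 + \frac{1}{-11} \left(-312\right)} = \frac{401605 - 2 i \sqrt{2}}{-491 - - \frac{312}{11}} = \frac{401605 - 2 i \sqrt{2}}{-491 + \frac{312}{11}} = \frac{401605 - 2 i \sqrt{2}}{- \frac{5089}{11}} = \left(401605 - 2 i \sqrt{2}\right) \left(- \frac{11}{5089}\right) = - \frac{4417655}{5089} + \frac{22 i \sqrt{2}}{5089}$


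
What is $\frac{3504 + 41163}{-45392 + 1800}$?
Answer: $- \frac{44667}{43592} \approx -1.0247$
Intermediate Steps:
$\frac{3504 + 41163}{-45392 + 1800} = \frac{44667}{-43592} = 44667 \left(- \frac{1}{43592}\right) = - \frac{44667}{43592}$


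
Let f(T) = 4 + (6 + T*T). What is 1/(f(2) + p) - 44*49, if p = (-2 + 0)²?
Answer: -38807/18 ≈ -2155.9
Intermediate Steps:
f(T) = 10 + T² (f(T) = 4 + (6 + T²) = 10 + T²)
p = 4 (p = (-2)² = 4)
1/(f(2) + p) - 44*49 = 1/((10 + 2²) + 4) - 44*49 = 1/((10 + 4) + 4) - 2156 = 1/(14 + 4) - 2156 = 1/18 - 2156 = -38807/18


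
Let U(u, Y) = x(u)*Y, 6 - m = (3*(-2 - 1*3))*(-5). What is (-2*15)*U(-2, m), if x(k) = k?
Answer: -4140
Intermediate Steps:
m = -69 (m = 6 - 3*(-2 - 1*3)*(-5) = 6 - 3*(-2 - 3)*(-5) = 6 - 3*(-5)*(-5) = 6 - (-15)*(-5) = 6 - 1*75 = 6 - 75 = -69)
U(u, Y) = Y*u (U(u, Y) = u*Y = Y*u)
(-2*15)*U(-2, m) = (-2*15)*(-69*(-2)) = -30*138 = -4140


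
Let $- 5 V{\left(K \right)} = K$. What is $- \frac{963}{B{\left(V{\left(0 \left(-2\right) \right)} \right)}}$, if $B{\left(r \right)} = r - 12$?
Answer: $\frac{321}{4} \approx 80.25$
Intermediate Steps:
$V{\left(K \right)} = - \frac{K}{5}$
$B{\left(r \right)} = -12 + r$
$- \frac{963}{B{\left(V{\left(0 \left(-2\right) \right)} \right)}} = - \frac{963}{-12 - \frac{0 \left(-2\right)}{5}} = - \frac{963}{-12 - 0} = - \frac{963}{-12 + 0} = - \frac{963}{-12} = \left(-963\right) \left(- \frac{1}{12}\right) = \frac{321}{4}$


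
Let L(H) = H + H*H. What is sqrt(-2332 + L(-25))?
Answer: 2*I*sqrt(433) ≈ 41.617*I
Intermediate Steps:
L(H) = H + H**2
sqrt(-2332 + L(-25)) = sqrt(-2332 - 25*(1 - 25)) = sqrt(-2332 - 25*(-24)) = sqrt(-2332 + 600) = sqrt(-1732) = 2*I*sqrt(433)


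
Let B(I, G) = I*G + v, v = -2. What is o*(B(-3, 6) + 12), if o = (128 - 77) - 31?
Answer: -160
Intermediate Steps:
B(I, G) = -2 + G*I (B(I, G) = I*G - 2 = G*I - 2 = -2 + G*I)
o = 20 (o = 51 - 31 = 20)
o*(B(-3, 6) + 12) = 20*((-2 + 6*(-3)) + 12) = 20*((-2 - 18) + 12) = 20*(-20 + 12) = 20*(-8) = -160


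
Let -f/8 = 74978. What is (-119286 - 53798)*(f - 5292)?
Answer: 104735897744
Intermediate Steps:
f = -599824 (f = -8*74978 = -599824)
(-119286 - 53798)*(f - 5292) = (-119286 - 53798)*(-599824 - 5292) = -173084*(-605116) = 104735897744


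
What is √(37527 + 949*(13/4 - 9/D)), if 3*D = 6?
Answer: √145363/2 ≈ 190.63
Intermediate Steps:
D = 2 (D = (⅓)*6 = 2)
√(37527 + 949*(13/4 - 9/D)) = √(37527 + 949*(13/4 - 9/2)) = √(37527 + 949*(-5/4)) = √(37527 - 4745/4) = √(145363/4) = √145363/2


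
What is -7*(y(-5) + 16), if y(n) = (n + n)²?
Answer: -812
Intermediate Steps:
y(n) = 4*n² (y(n) = (2*n)² = 4*n²)
-7*(y(-5) + 16) = -7*(4*(-5)² + 16) = -7*(4*25 + 16) = -7*(100 + 16) = -7*116 = -812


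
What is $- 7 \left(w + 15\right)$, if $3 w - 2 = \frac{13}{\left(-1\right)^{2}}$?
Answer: $-140$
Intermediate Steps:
$w = 5$ ($w = \frac{2}{3} + \frac{13 \frac{1}{\left(-1\right)^{2}}}{3} = \frac{2}{3} + \frac{13 \cdot 1^{-1}}{3} = \frac{2}{3} + \frac{13 \cdot 1}{3} = \frac{2}{3} + \frac{1}{3} \cdot 13 = \frac{2}{3} + \frac{13}{3} = 5$)
$- 7 \left(w + 15\right) = - 7 \left(5 + 15\right) = \left(-7\right) 20 = -140$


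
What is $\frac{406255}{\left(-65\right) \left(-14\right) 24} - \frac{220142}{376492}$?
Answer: $\frac{7407192809}{411129264} \approx 18.017$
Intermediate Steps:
$\frac{406255}{\left(-65\right) \left(-14\right) 24} - \frac{220142}{376492} = \frac{406255}{910 \cdot 24} - \frac{110071}{188246} = \frac{406255}{21840} - \frac{110071}{188246} = 406255 \cdot \frac{1}{21840} - \frac{110071}{188246} = \frac{81251}{4368} - \frac{110071}{188246} = \frac{7407192809}{411129264}$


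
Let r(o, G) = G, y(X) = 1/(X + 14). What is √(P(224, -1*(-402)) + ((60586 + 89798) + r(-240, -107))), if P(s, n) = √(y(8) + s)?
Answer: √(72734068 + 22*√108438)/22 ≈ 387.68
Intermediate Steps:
y(X) = 1/(14 + X)
P(s, n) = √(1/22 + s) (P(s, n) = √(1/(14 + 8) + s) = √(1/22 + s))
√(P(224, -1*(-402)) + ((60586 + 89798) + r(-240, -107))) = √(√(22 + 484*224)/22 + ((60586 + 89798) - 107)) = √(√(22 + 108416)/22 + (150384 - 107)) = √(√108438/22 + 150277) = √(150277 + √108438/22)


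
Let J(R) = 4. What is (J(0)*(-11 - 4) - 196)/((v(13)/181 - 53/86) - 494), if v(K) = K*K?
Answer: 3984896/7684663 ≈ 0.51855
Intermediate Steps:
v(K) = K²
(J(0)*(-11 - 4) - 196)/((v(13)/181 - 53/86) - 494) = (4*(-11 - 4) - 196)/((13²/181 - 53/86) - 494) = (4*(-15) - 196)/((169*(1/181) - 53*1/86) - 494) = (-60 - 196)/((169/181 - 53/86) - 494) = -256/(4941/15566 - 494) = -256/(-7684663/15566) = -256*(-15566/7684663) = 3984896/7684663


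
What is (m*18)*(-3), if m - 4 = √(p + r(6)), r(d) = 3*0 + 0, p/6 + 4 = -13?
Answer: -216 - 54*I*√102 ≈ -216.0 - 545.37*I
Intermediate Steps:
p = -102 (p = -24 + 6*(-13) = -24 - 78 = -102)
r(d) = 0 (r(d) = 0 + 0 = 0)
m = 4 + I*√102 (m = 4 + √(-102 + 0) = 4 + √(-102) = 4 + I*√102 ≈ 4.0 + 10.1*I)
(m*18)*(-3) = ((4 + I*√102)*18)*(-3) = (72 + 18*I*√102)*(-3) = -216 - 54*I*√102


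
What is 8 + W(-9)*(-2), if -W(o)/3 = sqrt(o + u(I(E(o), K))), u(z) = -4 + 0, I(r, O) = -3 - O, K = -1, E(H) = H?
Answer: 8 + 6*I*sqrt(13) ≈ 8.0 + 21.633*I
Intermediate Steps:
u(z) = -4
W(o) = -3*sqrt(-4 + o) (W(o) = -3*sqrt(o - 4) = -3*sqrt(-4 + o))
8 + W(-9)*(-2) = 8 - 3*sqrt(-4 - 9)*(-2) = 8 - 3*I*sqrt(13)*(-2) = 8 + 6*I*sqrt(13)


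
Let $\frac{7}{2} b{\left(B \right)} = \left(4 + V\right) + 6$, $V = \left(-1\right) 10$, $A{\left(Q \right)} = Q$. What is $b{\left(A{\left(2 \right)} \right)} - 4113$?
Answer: $-4113$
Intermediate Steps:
$V = -10$
$b{\left(B \right)} = 0$ ($b{\left(B \right)} = \frac{2 \left(\left(4 - 10\right) + 6\right)}{7} = \frac{2 \left(-6 + 6\right)}{7} = \frac{2}{7} \cdot 0 = 0$)
$b{\left(A{\left(2 \right)} \right)} - 4113 = 0 - 4113 = -4113$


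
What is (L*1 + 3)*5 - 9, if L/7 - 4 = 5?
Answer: 321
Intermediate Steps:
L = 63 (L = 28 + 7*5 = 28 + 35 = 63)
(L*1 + 3)*5 - 9 = (63*1 + 3)*5 - 9 = (63 + 3)*5 - 9 = 66*5 - 9 = 330 - 9 = 321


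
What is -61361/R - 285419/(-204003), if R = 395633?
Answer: 100403347144/80710318899 ≈ 1.2440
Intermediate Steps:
-61361/R - 285419/(-204003) = -61361/395633 - 285419/(-204003) = -61361*1/395633 - 285419*(-1/204003) = -61361/395633 + 285419/204003 = 100403347144/80710318899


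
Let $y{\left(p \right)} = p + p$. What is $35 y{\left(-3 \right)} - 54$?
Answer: $-264$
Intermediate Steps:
$y{\left(p \right)} = 2 p$
$35 y{\left(-3 \right)} - 54 = 35 \cdot 2 \left(-3\right) - 54 = 35 \left(-6\right) - 54 = -210 - 54 = -264$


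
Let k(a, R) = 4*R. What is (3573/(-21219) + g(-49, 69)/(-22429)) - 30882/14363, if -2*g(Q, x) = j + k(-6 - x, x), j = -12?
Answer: -479036218053/207140988461 ≈ -2.3126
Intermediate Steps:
g(Q, x) = 6 - 2*x (g(Q, x) = -(-12 + 4*x)/2 = 6 - 2*x)
(3573/(-21219) + g(-49, 69)/(-22429)) - 30882/14363 = (3573/(-21219) + (6 - 2*69)/(-22429)) - 30882/14363 = (3573*(-1/21219) + (6 - 138)*(-1/22429)) - 30882*1/14363 = (-1191/7073 - 132*(-1/22429)) - 30882/14363 = (-1191/7073 + 12/2039) - 30882/14363 = -2343573/14421847 - 30882/14363 = -479036218053/207140988461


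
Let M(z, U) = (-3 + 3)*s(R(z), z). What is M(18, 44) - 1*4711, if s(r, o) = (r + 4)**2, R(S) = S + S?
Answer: -4711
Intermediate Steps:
R(S) = 2*S
s(r, o) = (4 + r)**2
M(z, U) = 0 (M(z, U) = (-3 + 3)*(4 + 2*z)**2 = 0*(4 + 2*z)**2 = 0)
M(18, 44) - 1*4711 = 0 - 1*4711 = 0 - 4711 = -4711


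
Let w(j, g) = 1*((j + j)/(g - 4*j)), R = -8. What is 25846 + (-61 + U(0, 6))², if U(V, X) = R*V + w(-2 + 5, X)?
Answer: 29690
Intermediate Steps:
w(j, g) = 2*j/(g - 4*j) (w(j, g) = 1*((2*j)/(g - 4*j)) = 1*(2*j/(g - 4*j)) = 2*j/(g - 4*j))
U(V, X) = -8*V + 6/(-12 + X) (U(V, X) = -8*V + 2*(-2 + 5)/(X - 4*(-2 + 5)) = -8*V + 2*3/(X - 4*3) = -8*V + 2*3/(X - 12) = -8*V + 2*3/(-12 + X) = -8*V + 6/(-12 + X))
25846 + (-61 + U(0, 6))² = 25846 + (-61 + 2*(3 - 4*0*(-12 + 6))/(-12 + 6))² = 25846 + (-61 + 2*(3 - 4*0*(-6))/(-6))² = 25846 + (-61 + 2*(-⅙)*(3 + 0))² = 25846 + (-61 + 2*(-⅙)*3)² = 25846 + (-61 - 1)² = 25846 + (-62)² = 25846 + 3844 = 29690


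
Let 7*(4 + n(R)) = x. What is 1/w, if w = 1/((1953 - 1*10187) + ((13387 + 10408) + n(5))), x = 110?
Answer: 109009/7 ≈ 15573.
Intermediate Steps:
n(R) = 82/7 (n(R) = -4 + (⅐)*110 = -4 + 110/7 = 82/7)
w = 7/109009 (w = 1/((1953 - 1*10187) + ((13387 + 10408) + 82/7)) = 1/((1953 - 10187) + (23795 + 82/7)) = 1/(-8234 + 166647/7) = 1/(109009/7) = 7/109009 ≈ 6.4215e-5)
1/w = 1/(7/109009) = 109009/7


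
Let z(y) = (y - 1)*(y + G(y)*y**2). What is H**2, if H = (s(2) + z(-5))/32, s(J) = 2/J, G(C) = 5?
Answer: 516961/1024 ≈ 504.84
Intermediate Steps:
z(y) = (-1 + y)*(y + 5*y**2) (z(y) = (y - 1)*(y + 5*y**2) = (-1 + y)*(y + 5*y**2))
H = -719/32 (H = (2/2 - 5*(-1 - 4*(-5) + 5*(-5)**2))/32 = (2*(1/2) - 5*(-1 + 20 + 5*25))*(1/32) = (1 - 5*(-1 + 20 + 125))*(1/32) = (1 - 5*144)*(1/32) = (1 - 720)*(1/32) = -719*1/32 = -719/32 ≈ -22.469)
H**2 = (-719/32)**2 = 516961/1024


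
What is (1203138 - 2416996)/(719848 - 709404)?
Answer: -606929/5222 ≈ -116.23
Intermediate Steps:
(1203138 - 2416996)/(719848 - 709404) = -1213858/10444 = -1213858*1/10444 = -606929/5222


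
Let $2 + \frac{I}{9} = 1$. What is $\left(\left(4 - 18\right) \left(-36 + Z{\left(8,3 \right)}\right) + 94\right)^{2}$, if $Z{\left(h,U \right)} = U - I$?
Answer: $184900$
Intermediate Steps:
$I = -9$ ($I = -18 + 9 \cdot 1 = -18 + 9 = -9$)
$Z{\left(h,U \right)} = 9 + U$ ($Z{\left(h,U \right)} = U - -9 = U + 9 = 9 + U$)
$\left(\left(4 - 18\right) \left(-36 + Z{\left(8,3 \right)}\right) + 94\right)^{2} = \left(\left(4 - 18\right) \left(-36 + \left(9 + 3\right)\right) + 94\right)^{2} = \left(- 14 \left(-36 + 12\right) + 94\right)^{2} = \left(\left(-14\right) \left(-24\right) + 94\right)^{2} = \left(336 + 94\right)^{2} = 430^{2} = 184900$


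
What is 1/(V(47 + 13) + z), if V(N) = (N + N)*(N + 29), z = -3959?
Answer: 1/6721 ≈ 0.00014879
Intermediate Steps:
V(N) = 2*N*(29 + N) (V(N) = (2*N)*(29 + N) = 2*N*(29 + N))
1/(V(47 + 13) + z) = 1/(2*(47 + 13)*(29 + (47 + 13)) - 3959) = 1/(2*60*(29 + 60) - 3959) = 1/(2*60*89 - 3959) = 1/(10680 - 3959) = 1/6721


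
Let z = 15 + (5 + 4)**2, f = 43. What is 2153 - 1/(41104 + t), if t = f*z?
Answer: 97384495/45232 ≈ 2153.0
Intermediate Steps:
z = 96 (z = 15 + 9**2 = 15 + 81 = 96)
t = 4128 (t = 43*96 = 4128)
2153 - 1/(41104 + t) = 2153 - 1/(41104 + 4128) = 2153 - 1/45232 = 97384495/45232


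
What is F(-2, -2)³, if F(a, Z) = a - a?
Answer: 0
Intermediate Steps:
F(a, Z) = 0
F(-2, -2)³ = 0³ = 0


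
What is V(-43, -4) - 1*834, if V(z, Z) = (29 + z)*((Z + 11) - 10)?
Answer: -792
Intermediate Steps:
V(z, Z) = (1 + Z)*(29 + z) (V(z, Z) = (29 + z)*((11 + Z) - 10) = (29 + z)*(1 + Z) = (1 + Z)*(29 + z))
V(-43, -4) - 1*834 = (29 - 43 + 29*(-4) - 4*(-43)) - 1*834 = (29 - 43 - 116 + 172) - 834 = 42 - 834 = -792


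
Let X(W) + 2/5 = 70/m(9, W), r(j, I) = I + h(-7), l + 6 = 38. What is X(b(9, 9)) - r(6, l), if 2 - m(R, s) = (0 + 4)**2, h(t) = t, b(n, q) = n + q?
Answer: -152/5 ≈ -30.400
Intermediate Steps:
l = 32 (l = -6 + 38 = 32)
r(j, I) = -7 + I (r(j, I) = I - 7 = -7 + I)
m(R, s) = -14 (m(R, s) = 2 - (0 + 4)**2 = 2 - 1*4**2 = 2 - 1*16 = 2 - 16 = -14)
X(W) = -27/5 (X(W) = -2/5 + 70/(-14) = -2/5 + 70*(-1/14) = -2/5 - 5 = -27/5)
X(b(9, 9)) - r(6, l) = -27/5 - (-7 + 32) = -27/5 - 1*25 = -27/5 - 25 = -152/5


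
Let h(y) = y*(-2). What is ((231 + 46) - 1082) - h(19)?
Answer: -767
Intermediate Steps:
h(y) = -2*y
((231 + 46) - 1082) - h(19) = ((231 + 46) - 1082) - (-2)*19 = (277 - 1082) - 1*(-38) = -805 + 38 = -767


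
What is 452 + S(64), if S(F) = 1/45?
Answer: 20341/45 ≈ 452.02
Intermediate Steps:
S(F) = 1/45
452 + S(64) = 452 + 1/45 = 20341/45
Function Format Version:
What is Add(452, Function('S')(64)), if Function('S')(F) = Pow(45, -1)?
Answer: Rational(20341, 45) ≈ 452.02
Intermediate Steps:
Function('S')(F) = Rational(1, 45)
Add(452, Function('S')(64)) = Add(452, Rational(1, 45)) = Rational(20341, 45)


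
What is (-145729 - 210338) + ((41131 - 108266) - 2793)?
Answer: -425995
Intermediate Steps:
(-145729 - 210338) + ((41131 - 108266) - 2793) = -356067 + (-67135 - 2793) = -356067 - 69928 = -425995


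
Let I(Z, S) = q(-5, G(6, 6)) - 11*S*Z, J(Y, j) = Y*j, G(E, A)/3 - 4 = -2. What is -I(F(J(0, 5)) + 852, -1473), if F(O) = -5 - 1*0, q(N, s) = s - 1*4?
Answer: -13723943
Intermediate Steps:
G(E, A) = 6 (G(E, A) = 12 + 3*(-2) = 12 - 6 = 6)
q(N, s) = -4 + s (q(N, s) = s - 4 = -4 + s)
F(O) = -5 (F(O) = -5 + 0 = -5)
I(Z, S) = 2 - 11*S*Z (I(Z, S) = (-4 + 6) - 11*S*Z = 2 - 11*S*Z)
-I(F(J(0, 5)) + 852, -1473) = -(2 - 11*(-1473)*(-5 + 852)) = -(2 - 11*(-1473)*847) = -(2 + 13723941) = -1*13723943 = -13723943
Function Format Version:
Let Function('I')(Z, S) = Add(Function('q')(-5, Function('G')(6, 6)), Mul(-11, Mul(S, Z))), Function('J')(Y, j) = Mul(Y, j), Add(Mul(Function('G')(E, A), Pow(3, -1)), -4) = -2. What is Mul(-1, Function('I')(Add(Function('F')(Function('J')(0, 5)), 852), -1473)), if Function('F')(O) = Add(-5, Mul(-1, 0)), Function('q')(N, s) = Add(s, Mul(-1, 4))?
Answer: -13723943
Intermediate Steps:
Function('G')(E, A) = 6 (Function('G')(E, A) = Add(12, Mul(3, -2)) = Add(12, -6) = 6)
Function('q')(N, s) = Add(-4, s) (Function('q')(N, s) = Add(s, -4) = Add(-4, s))
Function('F')(O) = -5 (Function('F')(O) = Add(-5, 0) = -5)
Function('I')(Z, S) = Add(2, Mul(-11, S, Z)) (Function('I')(Z, S) = Add(Add(-4, 6), Mul(-11, Mul(S, Z))) = Add(2, Mul(-11, S, Z)))
Mul(-1, Function('I')(Add(Function('F')(Function('J')(0, 5)), 852), -1473)) = Mul(-1, Add(2, Mul(-11, -1473, Add(-5, 852)))) = Mul(-1, Add(2, Mul(-11, -1473, 847))) = Mul(-1, Add(2, 13723941)) = Mul(-1, 13723943) = -13723943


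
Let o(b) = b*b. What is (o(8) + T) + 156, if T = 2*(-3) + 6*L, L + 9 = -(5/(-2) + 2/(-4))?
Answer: 178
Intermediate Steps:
L = -6 (L = -9 - (5/(-2) + 2/(-4)) = -9 - (5*(-½) + 2*(-¼)) = -9 - (-5/2 - ½) = -9 - 1*(-3) = -9 + 3 = -6)
o(b) = b²
T = -42 (T = 2*(-3) + 6*(-6) = -6 - 36 = -42)
(o(8) + T) + 156 = (8² - 42) + 156 = (64 - 42) + 156 = 22 + 156 = 178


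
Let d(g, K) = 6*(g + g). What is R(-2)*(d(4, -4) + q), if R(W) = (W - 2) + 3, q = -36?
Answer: -12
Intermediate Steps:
R(W) = 1 + W (R(W) = (-2 + W) + 3 = 1 + W)
d(g, K) = 12*g (d(g, K) = 6*(2*g) = 12*g)
R(-2)*(d(4, -4) + q) = (1 - 2)*(12*4 - 36) = -(48 - 36) = -1*12 = -12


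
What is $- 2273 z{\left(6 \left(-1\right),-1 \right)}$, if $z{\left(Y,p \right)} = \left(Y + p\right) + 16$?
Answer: $-20457$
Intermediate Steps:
$z{\left(Y,p \right)} = 16 + Y + p$
$- 2273 z{\left(6 \left(-1\right),-1 \right)} = - 2273 \left(16 + 6 \left(-1\right) - 1\right) = - 2273 \left(16 - 6 - 1\right) = \left(-2273\right) 9 = -20457$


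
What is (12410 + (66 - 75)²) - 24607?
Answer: -12116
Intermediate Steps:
(12410 + (66 - 75)²) - 24607 = (12410 + (-9)²) - 24607 = (12410 + 81) - 24607 = 12491 - 24607 = -12116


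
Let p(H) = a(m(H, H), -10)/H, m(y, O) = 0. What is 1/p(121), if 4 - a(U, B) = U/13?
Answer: 121/4 ≈ 30.250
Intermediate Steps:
a(U, B) = 4 - U/13
p(H) = 4/H (p(H) = (4 - 1/13*0)/H = (4 + 0)/H = 4/H)
1/p(121) = 1/(4/121) = 121/4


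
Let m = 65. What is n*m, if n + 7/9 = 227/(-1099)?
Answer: -632840/9891 ≈ -63.981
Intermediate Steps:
n = -9736/9891 (n = -7/9 + 227/(-1099) = -7/9 + 227*(-1/1099) = -7/9 - 227/1099 = -9736/9891 ≈ -0.98433)
n*m = -9736/9891*65 = -632840/9891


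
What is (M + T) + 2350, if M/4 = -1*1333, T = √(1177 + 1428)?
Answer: -2982 + √2605 ≈ -2931.0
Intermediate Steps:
T = √2605 ≈ 51.039
M = -5332 (M = 4*(-1*1333) = 4*(-1333) = -5332)
(M + T) + 2350 = (-5332 + √2605) + 2350 = -2982 + √2605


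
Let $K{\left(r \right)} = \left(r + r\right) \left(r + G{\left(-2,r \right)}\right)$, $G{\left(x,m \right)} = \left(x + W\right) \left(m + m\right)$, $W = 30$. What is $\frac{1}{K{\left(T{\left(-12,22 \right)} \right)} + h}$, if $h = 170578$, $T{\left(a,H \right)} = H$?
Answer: $\frac{1}{225754} \approx 4.4296 \cdot 10^{-6}$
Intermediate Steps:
$G{\left(x,m \right)} = 2 m \left(30 + x\right)$ ($G{\left(x,m \right)} = \left(x + 30\right) \left(m + m\right) = \left(30 + x\right) 2 m = 2 m \left(30 + x\right)$)
$K{\left(r \right)} = 114 r^{2}$ ($K{\left(r \right)} = \left(r + r\right) \left(r + 2 r \left(30 - 2\right)\right) = 2 r \left(r + 2 r 28\right) = 2 r \left(r + 56 r\right) = 2 r 57 r = 114 r^{2}$)
$\frac{1}{K{\left(T{\left(-12,22 \right)} \right)} + h} = \frac{1}{114 \cdot 22^{2} + 170578} = \frac{1}{114 \cdot 484 + 170578} = \frac{1}{55176 + 170578} = \frac{1}{225754}$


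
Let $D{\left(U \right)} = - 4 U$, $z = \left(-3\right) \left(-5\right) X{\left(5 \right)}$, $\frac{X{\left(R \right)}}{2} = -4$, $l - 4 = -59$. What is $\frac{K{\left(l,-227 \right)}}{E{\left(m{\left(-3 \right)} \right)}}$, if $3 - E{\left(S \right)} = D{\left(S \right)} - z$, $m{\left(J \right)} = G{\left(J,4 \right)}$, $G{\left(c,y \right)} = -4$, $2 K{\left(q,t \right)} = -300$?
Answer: $\frac{150}{133} \approx 1.1278$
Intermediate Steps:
$l = -55$ ($l = 4 - 59 = -55$)
$X{\left(R \right)} = -8$ ($X{\left(R \right)} = 2 \left(-4\right) = -8$)
$K{\left(q,t \right)} = -150$ ($K{\left(q,t \right)} = \frac{1}{2} \left(-300\right) = -150$)
$z = -120$ ($z = \left(-3\right) \left(-5\right) \left(-8\right) = 15 \left(-8\right) = -120$)
$m{\left(J \right)} = -4$
$E{\left(S \right)} = -117 + 4 S$ ($E{\left(S \right)} = 3 - \left(- 4 S - -120\right) = 3 - \left(- 4 S + 120\right) = 3 - \left(120 - 4 S\right) = 3 + \left(-120 + 4 S\right) = -117 + 4 S$)
$\frac{K{\left(l,-227 \right)}}{E{\left(m{\left(-3 \right)} \right)}} = - \frac{150}{-117 + 4 \left(-4\right)} = - \frac{150}{-117 - 16} = - \frac{150}{-133} = \left(-150\right) \left(- \frac{1}{133}\right) = \frac{150}{133}$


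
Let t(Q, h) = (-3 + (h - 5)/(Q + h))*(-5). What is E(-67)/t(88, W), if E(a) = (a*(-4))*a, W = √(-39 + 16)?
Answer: 17956*(-√23 + 88*I)/(5*(-269*I + 2*√23)) ≈ -1175.6 - 22.107*I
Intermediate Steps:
W = I*√23 (W = √(-23) = I*√23 ≈ 4.7958*I)
E(a) = -4*a² (E(a) = (-4*a)*a = -4*a²)
t(Q, h) = 15 - 5*(-5 + h)/(Q + h) (t(Q, h) = (-3 + (-5 + h)/(Q + h))*(-5) = 15 - 5*(-5 + h)/(Q + h))
E(-67)/t(88, W) = (-4*(-67)²)/((5*(5 + 2*(I*√23) + 3*88)/(88 + I*√23))) = (-4*4489)/((5*(5 + 2*I*√23 + 264)/(88 + I*√23))) = -17956*(88 + I*√23)/(5*(269 + 2*I*√23))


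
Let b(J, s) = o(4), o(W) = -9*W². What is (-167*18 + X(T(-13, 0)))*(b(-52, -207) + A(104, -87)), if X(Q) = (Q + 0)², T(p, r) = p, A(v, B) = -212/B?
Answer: 34940492/87 ≈ 4.0162e+5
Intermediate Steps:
X(Q) = Q²
b(J, s) = -144 (b(J, s) = -9*4² = -9*16 = -144)
(-167*18 + X(T(-13, 0)))*(b(-52, -207) + A(104, -87)) = (-167*18 + (-13)²)*(-144 - 212/(-87)) = (-3006 + 169)*(-144 - 212*(-1/87)) = -2837*(-144 + 212/87) = -2837*(-12316/87) = 34940492/87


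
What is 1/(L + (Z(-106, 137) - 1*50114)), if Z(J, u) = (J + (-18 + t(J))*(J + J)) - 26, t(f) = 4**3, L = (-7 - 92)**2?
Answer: -1/50197 ≈ -1.9922e-5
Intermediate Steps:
L = 9801 (L = (-99)**2 = 9801)
t(f) = 64
Z(J, u) = -26 + 93*J (Z(J, u) = (J + (-18 + 64)*(J + J)) - 26 = (J + 46*(2*J)) - 26 = (J + 92*J) - 26 = 93*J - 26 = -26 + 93*J)
1/(L + (Z(-106, 137) - 1*50114)) = 1/(9801 + ((-26 + 93*(-106)) - 1*50114)) = 1/(9801 + ((-26 - 9858) - 50114)) = 1/(9801 + (-9884 - 50114)) = 1/(9801 - 59998) = 1/(-50197) = -1/50197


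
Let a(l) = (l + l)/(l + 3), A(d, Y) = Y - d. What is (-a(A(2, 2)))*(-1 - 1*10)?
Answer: 0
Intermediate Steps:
a(l) = 2*l/(3 + l) (a(l) = (2*l)/(3 + l) = 2*l/(3 + l))
(-a(A(2, 2)))*(-1 - 1*10) = (-2*(2 - 1*2)/(3 + (2 - 1*2)))*(-1 - 1*10) = (-2*(2 - 2)/(3 + (2 - 2)))*(-1 - 10) = -2*0/(3 + 0)*(-11) = -2*0/3*(-11) = -1*0*(-11) = 0*(-11) = 0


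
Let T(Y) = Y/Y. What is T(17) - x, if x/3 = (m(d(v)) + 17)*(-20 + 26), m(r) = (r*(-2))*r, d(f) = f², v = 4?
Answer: 8911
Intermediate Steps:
T(Y) = 1
m(r) = -2*r² (m(r) = (-2*r)*r = -2*r²)
x = -8910 (x = 3*((-2*(4²)² + 17)*(-20 + 26)) = 3*((-2*16² + 17)*6) = 3*((-2*256 + 17)*6) = 3*((-512 + 17)*6) = 3*(-495*6) = 3*(-2970) = -8910)
T(17) - x = 1 - 1*(-8910) = 1 + 8910 = 8911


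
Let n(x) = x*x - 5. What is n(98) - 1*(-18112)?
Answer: 27711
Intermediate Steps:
n(x) = -5 + x**2 (n(x) = x**2 - 5 = -5 + x**2)
n(98) - 1*(-18112) = (-5 + 98**2) - 1*(-18112) = (-5 + 9604) + 18112 = 9599 + 18112 = 27711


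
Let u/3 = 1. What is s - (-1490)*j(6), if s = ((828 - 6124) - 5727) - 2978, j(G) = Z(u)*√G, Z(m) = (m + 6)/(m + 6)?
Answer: -14001 + 1490*√6 ≈ -10351.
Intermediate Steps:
u = 3 (u = 3*1 = 3)
Z(m) = 1 (Z(m) = (6 + m)/(6 + m) = 1)
j(G) = √G (j(G) = 1*√G = √G)
s = -14001 (s = (-5296 - 5727) - 2978 = -11023 - 2978 = -14001)
s - (-1490)*j(6) = -14001 - (-1490)*√6 = -14001 + 1490*√6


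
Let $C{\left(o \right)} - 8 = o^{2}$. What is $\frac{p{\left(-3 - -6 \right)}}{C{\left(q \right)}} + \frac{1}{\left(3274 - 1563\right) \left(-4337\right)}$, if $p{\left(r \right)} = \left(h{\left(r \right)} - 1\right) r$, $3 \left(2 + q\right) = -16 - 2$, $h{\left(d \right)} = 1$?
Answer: $- \frac{1}{7420607} \approx -1.3476 \cdot 10^{-7}$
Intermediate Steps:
$q = -8$ ($q = -2 + \frac{-16 - 2}{3} = -2 + \frac{1}{3} \left(-18\right) = -2 - 6 = -8$)
$C{\left(o \right)} = 8 + o^{2}$
$p{\left(r \right)} = 0$ ($p{\left(r \right)} = \left(1 - 1\right) r = 0 r = 0$)
$\frac{p{\left(-3 - -6 \right)}}{C{\left(q \right)}} + \frac{1}{\left(3274 - 1563\right) \left(-4337\right)} = \frac{0}{8 + \left(-8\right)^{2}} + \frac{1}{\left(3274 - 1563\right) \left(-4337\right)} = \frac{0}{8 + 64} + \frac{1}{1711} \left(- \frac{1}{4337}\right) = \frac{0}{72} + \frac{1}{1711} \left(- \frac{1}{4337}\right) = 0 \cdot \frac{1}{72} - \frac{1}{7420607} = 0 - \frac{1}{7420607} = - \frac{1}{7420607}$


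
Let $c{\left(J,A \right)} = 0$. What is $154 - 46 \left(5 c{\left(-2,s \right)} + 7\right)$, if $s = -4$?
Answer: $-168$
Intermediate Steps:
$154 - 46 \left(5 c{\left(-2,s \right)} + 7\right) = 154 - 46 \left(5 \cdot 0 + 7\right) = 154 - 46 \left(0 + 7\right) = 154 - 322 = -168$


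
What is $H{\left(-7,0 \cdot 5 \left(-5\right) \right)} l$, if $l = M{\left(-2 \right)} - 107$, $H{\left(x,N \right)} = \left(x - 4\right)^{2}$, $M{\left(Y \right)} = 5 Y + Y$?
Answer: $-14399$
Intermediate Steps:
$M{\left(Y \right)} = 6 Y$
$H{\left(x,N \right)} = \left(-4 + x\right)^{2}$
$l = -119$ ($l = 6 \left(-2\right) - 107 = -12 - 107 = -119$)
$H{\left(-7,0 \cdot 5 \left(-5\right) \right)} l = \left(-4 - 7\right)^{2} \left(-119\right) = \left(-11\right)^{2} \left(-119\right) = 121 \left(-119\right) = -14399$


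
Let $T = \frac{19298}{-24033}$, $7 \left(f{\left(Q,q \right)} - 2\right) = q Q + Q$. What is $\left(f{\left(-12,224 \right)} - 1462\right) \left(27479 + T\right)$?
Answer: $- \frac{8532154936280}{168231} \approx -5.0717 \cdot 10^{7}$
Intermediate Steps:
$f{\left(Q,q \right)} = 2 + \frac{Q}{7} + \frac{Q q}{7}$ ($f{\left(Q,q \right)} = 2 + \frac{q Q + Q}{7} = 2 + \frac{Q q + Q}{7} = 2 + \frac{Q + Q q}{7} = 2 + \left(\frac{Q}{7} + \frac{Q q}{7}\right) = 2 + \frac{Q}{7} + \frac{Q q}{7}$)
$T = - \frac{19298}{24033}$ ($T = 19298 \left(- \frac{1}{24033}\right) = - \frac{19298}{24033} \approx -0.80298$)
$\left(f{\left(-12,224 \right)} - 1462\right) \left(27479 + T\right) = \left(\left(2 + \frac{1}{7} \left(-12\right) + \frac{1}{7} \left(-12\right) 224\right) - 1462\right) \left(27479 - \frac{19298}{24033}\right) = \left(\left(2 - \frac{12}{7} - 384\right) + \left(-17193 + 15731\right)\right) \frac{660383509}{24033} = \left(- \frac{2686}{7} - 1462\right) \frac{660383509}{24033} = \left(- \frac{12920}{7}\right) \frac{660383509}{24033} = - \frac{8532154936280}{168231}$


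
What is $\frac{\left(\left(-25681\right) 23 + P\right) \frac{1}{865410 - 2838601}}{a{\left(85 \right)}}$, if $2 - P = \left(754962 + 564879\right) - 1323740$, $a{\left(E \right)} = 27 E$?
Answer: $\frac{53342}{411679395} \approx 0.00012957$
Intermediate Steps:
$P = 3901$ ($P = 2 - \left(\left(754962 + 564879\right) - 1323740\right) = 2 - \left(1319841 - 1323740\right) = 2 - -3899 = 2 + 3899 = 3901$)
$\frac{\left(\left(-25681\right) 23 + P\right) \frac{1}{865410 - 2838601}}{a{\left(85 \right)}} = \frac{\left(\left(-25681\right) 23 + 3901\right) \frac{1}{865410 - 2838601}}{27 \cdot 85} = \frac{\left(-590663 + 3901\right) \frac{1}{-1973191}}{2295} = \left(-586762\right) \left(- \frac{1}{1973191}\right) \frac{1}{2295} = \frac{53342}{179381} \cdot \frac{1}{2295} = \frac{53342}{411679395}$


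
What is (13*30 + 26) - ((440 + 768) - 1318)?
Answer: 526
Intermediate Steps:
(13*30 + 26) - ((440 + 768) - 1318) = (390 + 26) - (1208 - 1318) = 416 - 1*(-110) = 416 + 110 = 526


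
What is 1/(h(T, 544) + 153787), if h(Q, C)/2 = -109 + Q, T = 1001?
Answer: 1/155571 ≈ 6.4279e-6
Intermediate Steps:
h(Q, C) = -218 + 2*Q (h(Q, C) = 2*(-109 + Q) = -218 + 2*Q)
1/(h(T, 544) + 153787) = 1/((-218 + 2*1001) + 153787) = 1/((-218 + 2002) + 153787) = 1/(1784 + 153787) = 1/155571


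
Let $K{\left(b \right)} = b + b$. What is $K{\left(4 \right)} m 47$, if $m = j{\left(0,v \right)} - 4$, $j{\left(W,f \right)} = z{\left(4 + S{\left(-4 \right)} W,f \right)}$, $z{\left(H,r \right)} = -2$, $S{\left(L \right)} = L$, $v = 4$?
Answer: $-2256$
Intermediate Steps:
$j{\left(W,f \right)} = -2$
$m = -6$ ($m = -2 - 4 = -6$)
$K{\left(b \right)} = 2 b$
$K{\left(4 \right)} m 47 = 2 \cdot 4 \left(-6\right) 47 = 8 \left(-6\right) 47 = \left(-48\right) 47 = -2256$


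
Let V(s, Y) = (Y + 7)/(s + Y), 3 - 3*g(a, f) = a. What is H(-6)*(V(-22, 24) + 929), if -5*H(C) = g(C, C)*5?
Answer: -5667/2 ≈ -2833.5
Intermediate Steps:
g(a, f) = 1 - a/3
V(s, Y) = (7 + Y)/(Y + s)
H(C) = -1 + C/3 (H(C) = -(1 - C/3)*5/5 = -(5 - 5*C/3)/5 = -1 + C/3)
H(-6)*(V(-22, 24) + 929) = (-1 + (1/3)*(-6))*((7 + 24)/(24 - 22) + 929) = (-1 - 2)*(31/2 + 929) = -3*((1/2)*31 + 929) = -3*(31/2 + 929) = -3*1889/2 = -5667/2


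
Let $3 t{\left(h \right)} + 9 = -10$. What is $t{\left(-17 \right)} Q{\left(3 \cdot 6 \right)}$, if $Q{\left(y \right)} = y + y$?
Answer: $-228$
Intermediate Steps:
$t{\left(h \right)} = - \frac{19}{3}$ ($t{\left(h \right)} = -3 + \frac{1}{3} \left(-10\right) = -3 - \frac{10}{3} = - \frac{19}{3}$)
$Q{\left(y \right)} = 2 y$
$t{\left(-17 \right)} Q{\left(3 \cdot 6 \right)} = - \frac{19 \cdot 2 \cdot 3 \cdot 6}{3} = - \frac{19 \cdot 2 \cdot 18}{3} = \left(- \frac{19}{3}\right) 36 = -228$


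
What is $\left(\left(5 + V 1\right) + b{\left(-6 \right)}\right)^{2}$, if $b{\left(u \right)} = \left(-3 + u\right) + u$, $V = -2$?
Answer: $144$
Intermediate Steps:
$b{\left(u \right)} = -3 + 2 u$
$\left(\left(5 + V 1\right) + b{\left(-6 \right)}\right)^{2} = \left(\left(5 - 2\right) + \left(-3 + 2 \left(-6\right)\right)\right)^{2} = \left(\left(5 - 2\right) - 15\right)^{2} = \left(3 - 15\right)^{2} = \left(-12\right)^{2} = 144$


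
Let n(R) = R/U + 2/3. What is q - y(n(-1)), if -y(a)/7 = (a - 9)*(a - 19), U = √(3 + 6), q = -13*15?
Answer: 8437/9 ≈ 937.44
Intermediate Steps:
q = -195
U = 3 (U = √9 = 3)
n(R) = ⅔ + R/3 (n(R) = R/3 + 2/3 = R*(⅓) + 2*(⅓) = R/3 + ⅔ = ⅔ + R/3)
y(a) = -7*(-19 + a)*(-9 + a) (y(a) = -7*(a - 9)*(a - 19) = -7*(-9 + a)*(-19 + a) = -7*(-19 + a)*(-9 + a))
q - y(n(-1)) = -195 - (-1197 - 7*(⅔ + (⅓)*(-1))² + 196*(⅔ + (⅓)*(-1))) = -195 - (-1197 - 7*(⅔ - ⅓)² + 196*(⅔ - ⅓)) = -195 - (-1197 - 7*(⅓)² + 196*(⅓)) = -195 - (-1197 - 7*⅑ + 196/3) = -195 - (-1197 - 7/9 + 196/3) = -195 - 1*(-10192/9) = -195 + 10192/9 = 8437/9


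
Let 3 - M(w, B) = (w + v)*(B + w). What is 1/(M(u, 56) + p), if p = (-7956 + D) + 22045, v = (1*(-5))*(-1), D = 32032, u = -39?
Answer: 1/46702 ≈ 2.1412e-5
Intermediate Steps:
v = 5 (v = -5*(-1) = 5)
p = 46121 (p = (-7956 + 32032) + 22045 = 24076 + 22045 = 46121)
M(w, B) = 3 - (5 + w)*(B + w) (M(w, B) = 3 - (w + 5)*(B + w) = 3 - (5 + w)*(B + w))
1/(M(u, 56) + p) = 1/((3 - 1*(-39)² - 5*56 - 5*(-39) - 1*56*(-39)) + 46121) = 1/((3 - 1*1521 - 280 + 195 + 2184) + 46121) = 1/((3 - 1521 - 280 + 195 + 2184) + 46121) = 1/(581 + 46121) = 1/46702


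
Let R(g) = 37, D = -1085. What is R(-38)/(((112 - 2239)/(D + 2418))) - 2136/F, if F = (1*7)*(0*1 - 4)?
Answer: 790571/14889 ≈ 53.098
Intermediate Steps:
F = -28 (F = 7*(0 - 4) = 7*(-4) = -28)
R(-38)/(((112 - 2239)/(D + 2418))) - 2136/F = 37/(((112 - 2239)/(-1085 + 2418))) - 2136/(-28) = 37/((-2127/1333)) - 2136*(-1/28) = 37/((-2127*1/1333)) + 534/7 = 37/(-2127/1333) + 534/7 = 37*(-1333/2127) + 534/7 = -49321/2127 + 534/7 = 790571/14889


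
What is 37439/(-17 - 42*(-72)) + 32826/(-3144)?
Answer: 3166739/1575668 ≈ 2.0098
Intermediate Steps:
37439/(-17 - 42*(-72)) + 32826/(-3144) = 37439/(-17 + 3024) + 32826*(-1/3144) = 37439/3007 - 5471/524 = 3166739/1575668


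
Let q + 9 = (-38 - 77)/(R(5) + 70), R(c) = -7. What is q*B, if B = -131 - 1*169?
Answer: 68200/21 ≈ 3247.6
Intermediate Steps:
B = -300 (B = -131 - 169 = -300)
q = -682/63 (q = -9 + (-38 - 77)/(-7 + 70) = -9 - 115/63 = -682/63 ≈ -10.825)
q*B = -682/63*(-300) = 68200/21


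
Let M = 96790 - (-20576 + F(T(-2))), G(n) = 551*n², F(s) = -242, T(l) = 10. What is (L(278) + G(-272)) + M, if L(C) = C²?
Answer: 40960076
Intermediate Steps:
M = 117608 (M = 96790 - (-20576 - 242) = 96790 - 1*(-20818) = 96790 + 20818 = 117608)
(L(278) + G(-272)) + M = (278² + 551*(-272)²) + 117608 = (77284 + 551*73984) + 117608 = (77284 + 40765184) + 117608 = 40842468 + 117608 = 40960076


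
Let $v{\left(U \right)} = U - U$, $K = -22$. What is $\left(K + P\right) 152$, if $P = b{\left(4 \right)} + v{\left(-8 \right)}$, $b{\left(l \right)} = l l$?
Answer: $-912$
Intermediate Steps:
$v{\left(U \right)} = 0$
$b{\left(l \right)} = l^{2}$
$P = 16$ ($P = 4^{2} + 0 = 16 + 0 = 16$)
$\left(K + P\right) 152 = \left(-22 + 16\right) 152 = \left(-6\right) 152 = -912$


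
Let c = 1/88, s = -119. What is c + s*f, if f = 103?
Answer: -1078615/88 ≈ -12257.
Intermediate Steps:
c = 1/88 ≈ 0.011364
c + s*f = 1/88 - 119*103 = 1/88 - 12257 = -1078615/88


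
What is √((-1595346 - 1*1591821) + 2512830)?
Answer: I*√674337 ≈ 821.18*I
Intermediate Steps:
√((-1595346 - 1*1591821) + 2512830) = √((-1595346 - 1591821) + 2512830) = √(-3187167 + 2512830) = √(-674337) = I*√674337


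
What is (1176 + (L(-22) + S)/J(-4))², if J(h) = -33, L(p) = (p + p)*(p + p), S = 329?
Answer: 148376761/121 ≈ 1.2263e+6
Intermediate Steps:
L(p) = 4*p² (L(p) = (2*p)*(2*p) = 4*p²)
(1176 + (L(-22) + S)/J(-4))² = (1176 + (4*(-22)² + 329)/(-33))² = (1176 + (4*484 + 329)*(-1/33))² = (1176 + (1936 + 329)*(-1/33))² = (1176 + 2265*(-1/33))² = (1176 - 755/11)² = (12181/11)² = 148376761/121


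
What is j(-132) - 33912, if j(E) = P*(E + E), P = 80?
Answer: -55032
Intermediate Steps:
j(E) = 160*E (j(E) = 80*(E + E) = 80*(2*E) = 160*E)
j(-132) - 33912 = 160*(-132) - 33912 = -21120 - 33912 = -55032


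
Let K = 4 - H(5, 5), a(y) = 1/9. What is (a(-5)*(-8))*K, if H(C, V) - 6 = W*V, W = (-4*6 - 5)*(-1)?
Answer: 392/3 ≈ 130.67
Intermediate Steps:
W = 29 (W = (-24 - 5)*(-1) = -29*(-1) = 29)
H(C, V) = 6 + 29*V
a(y) = ⅑
K = -147 (K = 4 - (6 + 29*5) = 4 - (6 + 145) = 4 - 1*151 = 4 - 151 = -147)
(a(-5)*(-8))*K = ((⅑)*(-8))*(-147) = -8/9*(-147) = 392/3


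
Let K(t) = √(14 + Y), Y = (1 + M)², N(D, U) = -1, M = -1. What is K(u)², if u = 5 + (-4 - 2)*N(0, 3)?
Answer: 14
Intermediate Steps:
Y = 0 (Y = (1 - 1)² = 0² = 0)
u = 11 (u = 5 + (-4 - 2)*(-1) = 5 - 6*(-1) = 5 + 6 = 11)
K(t) = √14 (K(t) = √(14 + 0) = √14)
K(u)² = (√14)² = 14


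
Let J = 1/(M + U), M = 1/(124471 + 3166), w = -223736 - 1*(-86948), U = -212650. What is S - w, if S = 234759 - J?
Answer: 10084531664709440/27142008049 ≈ 3.7155e+5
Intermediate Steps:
w = -136788 (w = -223736 + 86948 = -136788)
M = 1/127637 ≈ 7.8347e-6
J = -127637/27142008049 (J = 1/(1/127637 - 212650) = 1/(-27142008049/127637) = -127637/27142008049 ≈ -4.7026e-6)
S = 6371830667702828/27142008049 (S = 234759 - 1*(-127637/27142008049) = 234759 + 127637/27142008049 = 6371830667702828/27142008049 ≈ 2.3476e+5)
S - w = 6371830667702828/27142008049 - 1*(-136788) = 6371830667702828/27142008049 + 136788 = 10084531664709440/27142008049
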